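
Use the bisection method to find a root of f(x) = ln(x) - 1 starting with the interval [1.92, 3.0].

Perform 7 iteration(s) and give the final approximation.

f(x) = ln(x) - 1
Initial interval: [1.92, 3.0]

Iteration 1:
  c_1 = (1.920000 + 3.000000)/2 = 2.460000
  f(c_1) = f(2.460000) = -0.099839
  f(a) × f(c) ≥ 0, new interval: [2.460000, 3.000000]
Iteration 2:
  c_2 = (2.460000 + 3.000000)/2 = 2.730000
  f(c_2) = f(2.730000) = 0.004302
  f(a) × f(c) < 0, new interval: [2.460000, 2.730000]
Iteration 3:
  c_3 = (2.460000 + 2.730000)/2 = 2.595000
  f(c_3) = f(2.595000) = -0.046413
  f(a) × f(c) ≥ 0, new interval: [2.595000, 2.730000]
Iteration 4:
  c_4 = (2.595000 + 2.730000)/2 = 2.662500
  f(c_4) = f(2.662500) = -0.020734
  f(a) × f(c) ≥ 0, new interval: [2.662500, 2.730000]
Iteration 5:
  c_5 = (2.662500 + 2.730000)/2 = 2.696250
  f(c_5) = f(2.696250) = -0.008138
  f(a) × f(c) ≥ 0, new interval: [2.696250, 2.730000]
Iteration 6:
  c_6 = (2.696250 + 2.730000)/2 = 2.713125
  f(c_6) = f(2.713125) = -0.001899
  f(a) × f(c) ≥ 0, new interval: [2.713125, 2.730000]
Iteration 7:
  c_7 = (2.713125 + 2.730000)/2 = 2.721563
  f(c_7) = f(2.721563) = 0.001206
  f(a) × f(c) < 0, new interval: [2.713125, 2.721563]

After 7 iteration(s), the approximation is c_7 = 2.721563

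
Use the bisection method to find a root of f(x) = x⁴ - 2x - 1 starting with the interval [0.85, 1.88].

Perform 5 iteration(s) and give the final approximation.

f(x) = x⁴ - 2x - 1
Initial interval: [0.85, 1.88]

Iteration 1:
  c_1 = (0.850000 + 1.880000)/2 = 1.365000
  f(c_1) = f(1.365000) = -0.258393
  f(a) × f(c) ≥ 0, new interval: [1.365000, 1.880000]
Iteration 2:
  c_2 = (1.365000 + 1.880000)/2 = 1.622500
  f(c_2) = f(1.622500) = 2.685089
  f(a) × f(c) < 0, new interval: [1.365000, 1.622500]
Iteration 3:
  c_3 = (1.365000 + 1.622500)/2 = 1.493750
  f(c_3) = f(1.493750) = 0.991151
  f(a) × f(c) < 0, new interval: [1.365000, 1.493750]
Iteration 4:
  c_4 = (1.365000 + 1.493750)/2 = 1.429375
  f(c_4) = f(1.429375) = 0.315560
  f(a) × f(c) < 0, new interval: [1.365000, 1.429375]
Iteration 5:
  c_5 = (1.365000 + 1.429375)/2 = 1.397187
  f(c_5) = f(1.397187) = 0.016448
  f(a) × f(c) < 0, new interval: [1.365000, 1.397187]

After 5 iteration(s), the approximation is c_5 = 1.397187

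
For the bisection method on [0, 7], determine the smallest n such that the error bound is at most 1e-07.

We need (b-a)/2^n ≤ 1e-07
(7 - 0)/2^n ≤ 1e-07
7/2^n ≤ 1e-07
2^n ≥ 70000000
n ≥ log₂(70000000) = 26.06
n ≥ 27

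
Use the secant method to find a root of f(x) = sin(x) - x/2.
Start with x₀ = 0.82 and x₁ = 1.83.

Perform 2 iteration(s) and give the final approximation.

f(x) = sin(x) - x/2
x₀ = 0.82, x₁ = 1.83

Secant formula: x_{n+1} = x_n - f(x_n)(x_n - x_{n-1})/(f(x_n) - f(x_{n-1}))

Iteration 1:
  f(0.820000) = 0.321146
  f(1.830000) = 0.051594
  x_2 = 1.830000 - 0.051594×(1.830000 - 0.820000)/(0.051594 - 0.321146)
       = 2.023322
Iteration 2:
  f(1.830000) = 0.051594
  f(2.023322) = -0.112316
  x_3 = 2.023322 - (-0.112316)×(2.023322 - 1.830000)/(-0.112316 - 0.051594)
       = 1.890853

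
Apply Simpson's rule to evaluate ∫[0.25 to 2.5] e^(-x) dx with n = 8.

f(x) = e^(-x)
a = 0.25, b = 2.5, n = 8
h = (b - a)/n = 0.281250

Simpson's rule: (h/3)[f(x₀) + 4f(x₁) + 2f(x₂) + ... + f(xₙ)]

x_0 = 0.2500, f(x_0) = 0.778801, coefficient = 1
x_1 = 0.5312, f(x_1) = 0.587870, coefficient = 4
x_2 = 0.8125, f(x_2) = 0.443747, coefficient = 2
x_3 = 1.0938, f(x_3) = 0.334958, coefficient = 4
x_4 = 1.3750, f(x_4) = 0.252840, coefficient = 2
x_5 = 1.6562, f(x_5) = 0.190853, coefficient = 4
x_6 = 1.9375, f(x_6) = 0.144064, coefficient = 2
x_7 = 2.2188, f(x_7) = 0.108745, coefficient = 4
x_8 = 2.5000, f(x_8) = 0.082085, coefficient = 1

I ≈ (0.281250/3) × 7.431891 = 0.696740
Exact value: 0.696716
Error: 0.000024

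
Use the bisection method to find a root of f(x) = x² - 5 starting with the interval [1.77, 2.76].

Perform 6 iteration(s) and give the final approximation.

f(x) = x² - 5
Initial interval: [1.77, 2.76]

Iteration 1:
  c_1 = (1.770000 + 2.760000)/2 = 2.265000
  f(c_1) = f(2.265000) = 0.130225
  f(a) × f(c) < 0, new interval: [1.770000, 2.265000]
Iteration 2:
  c_2 = (1.770000 + 2.265000)/2 = 2.017500
  f(c_2) = f(2.017500) = -0.929694
  f(a) × f(c) ≥ 0, new interval: [2.017500, 2.265000]
Iteration 3:
  c_3 = (2.017500 + 2.265000)/2 = 2.141250
  f(c_3) = f(2.141250) = -0.415048
  f(a) × f(c) ≥ 0, new interval: [2.141250, 2.265000]
Iteration 4:
  c_4 = (2.141250 + 2.265000)/2 = 2.203125
  f(c_4) = f(2.203125) = -0.146240
  f(a) × f(c) ≥ 0, new interval: [2.203125, 2.265000]
Iteration 5:
  c_5 = (2.203125 + 2.265000)/2 = 2.234062
  f(c_5) = f(2.234062) = -0.008965
  f(a) × f(c) ≥ 0, new interval: [2.234062, 2.265000]
Iteration 6:
  c_6 = (2.234062 + 2.265000)/2 = 2.249531
  f(c_6) = f(2.249531) = 0.060391
  f(a) × f(c) < 0, new interval: [2.234062, 2.249531]

After 6 iteration(s), the approximation is c_6 = 2.249531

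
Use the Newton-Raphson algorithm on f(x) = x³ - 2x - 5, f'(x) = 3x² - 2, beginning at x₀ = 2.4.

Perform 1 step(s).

f(x) = x³ - 2x - 5
f'(x) = 3x² - 2
x₀ = 2.4

Newton-Raphson formula: x_{n+1} = x_n - f(x_n)/f'(x_n)

Iteration 1:
  f(2.400000) = 4.024000
  f'(2.400000) = 15.280000
  x_1 = 2.400000 - 4.024000/15.280000 = 2.136649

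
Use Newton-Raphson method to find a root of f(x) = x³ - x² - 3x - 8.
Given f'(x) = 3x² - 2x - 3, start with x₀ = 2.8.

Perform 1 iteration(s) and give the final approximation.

f(x) = x³ - x² - 3x - 8
f'(x) = 3x² - 2x - 3
x₀ = 2.8

Newton-Raphson formula: x_{n+1} = x_n - f(x_n)/f'(x_n)

Iteration 1:
  f(2.800000) = -2.288000
  f'(2.800000) = 14.920000
  x_1 = 2.800000 - (-2.288000)/14.920000 = 2.953351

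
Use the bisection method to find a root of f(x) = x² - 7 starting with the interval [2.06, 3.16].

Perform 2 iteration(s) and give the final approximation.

f(x) = x² - 7
Initial interval: [2.06, 3.16]

Iteration 1:
  c_1 = (2.060000 + 3.160000)/2 = 2.610000
  f(c_1) = f(2.610000) = -0.187900
  f(a) × f(c) ≥ 0, new interval: [2.610000, 3.160000]
Iteration 2:
  c_2 = (2.610000 + 3.160000)/2 = 2.885000
  f(c_2) = f(2.885000) = 1.323225
  f(a) × f(c) < 0, new interval: [2.610000, 2.885000]

After 2 iteration(s), the approximation is c_2 = 2.885000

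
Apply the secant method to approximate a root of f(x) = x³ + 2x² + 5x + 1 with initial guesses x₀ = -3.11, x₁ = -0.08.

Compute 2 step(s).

f(x) = x³ + 2x² + 5x + 1
x₀ = -3.11, x₁ = -0.08

Secant formula: x_{n+1} = x_n - f(x_n)(x_n - x_{n-1})/(f(x_n) - f(x_{n-1}))

Iteration 1:
  f(-3.110000) = -25.286031
  f(-0.080000) = 0.612288
  x_2 = -0.080000 - 0.612288×(-0.080000 - (-3.110000))/(0.612288 - (-25.286031))
       = -0.151635
Iteration 2:
  f(-0.080000) = 0.612288
  f(-0.151635) = 0.284324
  x_3 = -0.151635 - 0.284324×(-0.151635 - (-0.080000))/(0.284324 - 0.612288)
       = -0.213738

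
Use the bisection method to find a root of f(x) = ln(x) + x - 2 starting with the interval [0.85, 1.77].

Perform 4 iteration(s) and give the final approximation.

f(x) = ln(x) + x - 2
Initial interval: [0.85, 1.77]

Iteration 1:
  c_1 = (0.850000 + 1.770000)/2 = 1.310000
  f(c_1) = f(1.310000) = -0.419973
  f(a) × f(c) ≥ 0, new interval: [1.310000, 1.770000]
Iteration 2:
  c_2 = (1.310000 + 1.770000)/2 = 1.540000
  f(c_2) = f(1.540000) = -0.028218
  f(a) × f(c) ≥ 0, new interval: [1.540000, 1.770000]
Iteration 3:
  c_3 = (1.540000 + 1.770000)/2 = 1.655000
  f(c_3) = f(1.655000) = 0.158801
  f(a) × f(c) < 0, new interval: [1.540000, 1.655000]
Iteration 4:
  c_4 = (1.540000 + 1.655000)/2 = 1.597500
  f(c_4) = f(1.597500) = 0.065940
  f(a) × f(c) < 0, new interval: [1.540000, 1.597500]

After 4 iteration(s), the approximation is c_4 = 1.597500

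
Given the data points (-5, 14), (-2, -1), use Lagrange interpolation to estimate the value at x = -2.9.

Lagrange interpolation formula:
P(x) = Σ yᵢ × Lᵢ(x)
where Lᵢ(x) = Π_{j≠i} (x - xⱼ)/(xᵢ - xⱼ)

L_0(-2.9) = (-2.9 - (-2))/(-5 - (-2)) = 0.300000
L_1(-2.9) = (-2.9 - (-5))/(-2 - (-5)) = 0.700000

P(-2.9) = 14×L_0(-2.9) + (-1)×L_1(-2.9)
P(-2.9) = 3.500000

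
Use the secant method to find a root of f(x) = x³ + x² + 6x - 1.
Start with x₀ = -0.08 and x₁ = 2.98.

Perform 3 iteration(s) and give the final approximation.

f(x) = x³ + x² + 6x - 1
x₀ = -0.08, x₁ = 2.98

Secant formula: x_{n+1} = x_n - f(x_n)(x_n - x_{n-1})/(f(x_n) - f(x_{n-1}))

Iteration 1:
  f(-0.080000) = -1.474112
  f(2.980000) = 52.223992
  x_2 = 2.980000 - 52.223992×(2.980000 - (-0.080000))/(52.223992 - (-1.474112))
       = 0.004003
Iteration 2:
  f(2.980000) = 52.223992
  f(0.004003) = -0.975968
  x_3 = 0.004003 - (-0.975968)×(0.004003 - 2.980000)/(-0.975968 - 52.223992)
       = 0.058598
Iteration 3:
  f(0.004003) = -0.975968
  f(0.058598) = -0.644776
  x_4 = 0.058598 - (-0.644776)×(0.058598 - 0.004003)/(-0.644776 - (-0.975968))
       = 0.164887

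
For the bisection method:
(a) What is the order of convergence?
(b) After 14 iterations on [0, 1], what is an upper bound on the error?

(a) Bisection has linear (order 1) convergence; the error is halved each step.

(b) Error bound = (b-a)/2^n = (1 - 0)/2^{14}
    = 1/2^{14}

(a) 1 (linear); (b) error ≤ 6.10e-05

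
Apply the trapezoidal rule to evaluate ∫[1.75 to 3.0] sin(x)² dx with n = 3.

f(x) = sin(x)²
a = 1.75, b = 3.0, n = 3
h = (b - a)/n = 0.416667

Trapezoidal rule: (h/2)[f(x₀) + 2f(x₁) + 2f(x₂) + ... + f(xₙ)]

x_0 = 1.7500, f(x_0) = 0.968228, coefficient = 1
x_1 = 2.1667, f(x_1) = 0.685022, coefficient = 2
x_2 = 2.5833, f(x_2) = 0.280593, coefficient = 2
x_3 = 3.0000, f(x_3) = 0.019915, coefficient = 1

I ≈ (0.416667/2) × 2.919373 = 0.608203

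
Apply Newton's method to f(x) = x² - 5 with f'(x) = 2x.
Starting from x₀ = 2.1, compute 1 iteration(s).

f(x) = x² - 5
f'(x) = 2x
x₀ = 2.1

Newton-Raphson formula: x_{n+1} = x_n - f(x_n)/f'(x_n)

Iteration 1:
  f(2.100000) = -0.590000
  f'(2.100000) = 4.200000
  x_1 = 2.100000 - (-0.590000)/4.200000 = 2.240476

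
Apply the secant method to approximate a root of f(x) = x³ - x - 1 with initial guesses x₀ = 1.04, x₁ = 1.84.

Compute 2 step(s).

f(x) = x³ - x - 1
x₀ = 1.04, x₁ = 1.84

Secant formula: x_{n+1} = x_n - f(x_n)(x_n - x_{n-1})/(f(x_n) - f(x_{n-1}))

Iteration 1:
  f(1.040000) = -0.915136
  f(1.840000) = 3.389504
  x_2 = 1.840000 - 3.389504×(1.840000 - 1.040000)/(3.389504 - (-0.915136))
       = 1.210074
Iteration 2:
  f(1.840000) = 3.389504
  f(1.210074) = -0.438187
  x_3 = 1.210074 - (-0.438187)×(1.210074 - 1.840000)/(-0.438187 - 3.389504)
       = 1.282187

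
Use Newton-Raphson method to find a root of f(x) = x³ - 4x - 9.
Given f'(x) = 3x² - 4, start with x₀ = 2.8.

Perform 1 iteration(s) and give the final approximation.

f(x) = x³ - 4x - 9
f'(x) = 3x² - 4
x₀ = 2.8

Newton-Raphson formula: x_{n+1} = x_n - f(x_n)/f'(x_n)

Iteration 1:
  f(2.800000) = 1.752000
  f'(2.800000) = 19.520000
  x_1 = 2.800000 - 1.752000/19.520000 = 2.710246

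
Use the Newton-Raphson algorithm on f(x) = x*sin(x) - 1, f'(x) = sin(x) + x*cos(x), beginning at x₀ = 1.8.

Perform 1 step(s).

f(x) = x*sin(x) - 1
f'(x) = sin(x) + x*cos(x)
x₀ = 1.8

Newton-Raphson formula: x_{n+1} = x_n - f(x_n)/f'(x_n)

Iteration 1:
  f(1.800000) = 0.752926
  f'(1.800000) = 0.564884
  x_1 = 1.800000 - 0.752926/0.564884 = 0.467114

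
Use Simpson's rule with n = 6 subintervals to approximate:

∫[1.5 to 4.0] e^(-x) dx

f(x) = e^(-x)
a = 1.5, b = 4.0, n = 6
h = (b - a)/n = 0.416667

Simpson's rule: (h/3)[f(x₀) + 4f(x₁) + 2f(x₂) + ... + f(xₙ)]

x_0 = 1.5000, f(x_0) = 0.223130, coefficient = 1
x_1 = 1.9167, f(x_1) = 0.147096, coefficient = 4
x_2 = 2.3333, f(x_2) = 0.096972, coefficient = 2
x_3 = 2.7500, f(x_3) = 0.063928, coefficient = 4
x_4 = 3.1667, f(x_4) = 0.042144, coefficient = 2
x_5 = 3.5833, f(x_5) = 0.027783, coefficient = 4
x_6 = 4.0000, f(x_6) = 0.018316, coefficient = 1

I ≈ (0.416667/3) × 1.474906 = 0.204848
Exact value: 0.204815
Error: 0.000034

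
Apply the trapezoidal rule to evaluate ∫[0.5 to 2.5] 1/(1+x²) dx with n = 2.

f(x) = 1/(1+x²)
a = 0.5, b = 2.5, n = 2
h = (b - a)/n = 1.000000

Trapezoidal rule: (h/2)[f(x₀) + 2f(x₁) + 2f(x₂) + ... + f(xₙ)]

x_0 = 0.5000, f(x_0) = 0.800000, coefficient = 1
x_1 = 1.5000, f(x_1) = 0.307692, coefficient = 2
x_2 = 2.5000, f(x_2) = 0.137931, coefficient = 1

I ≈ (1.000000/2) × 1.553316 = 0.776658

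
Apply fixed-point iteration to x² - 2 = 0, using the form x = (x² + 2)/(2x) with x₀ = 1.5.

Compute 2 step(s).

Equation: x² - 2 = 0
Fixed-point form: x = (x² + 2)/(2x)
x₀ = 1.5

x_1 = g(1.500000) = 1.416667
x_2 = g(1.416667) = 1.414216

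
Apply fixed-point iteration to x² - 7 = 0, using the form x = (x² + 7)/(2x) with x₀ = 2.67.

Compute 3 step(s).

Equation: x² - 7 = 0
Fixed-point form: x = (x² + 7)/(2x)
x₀ = 2.67

x_1 = g(2.670000) = 2.645861
x_2 = g(2.645861) = 2.645751
x_3 = g(2.645751) = 2.645751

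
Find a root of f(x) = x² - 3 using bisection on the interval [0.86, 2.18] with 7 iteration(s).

f(x) = x² - 3
Initial interval: [0.86, 2.18]

Iteration 1:
  c_1 = (0.860000 + 2.180000)/2 = 1.520000
  f(c_1) = f(1.520000) = -0.689600
  f(a) × f(c) ≥ 0, new interval: [1.520000, 2.180000]
Iteration 2:
  c_2 = (1.520000 + 2.180000)/2 = 1.850000
  f(c_2) = f(1.850000) = 0.422500
  f(a) × f(c) < 0, new interval: [1.520000, 1.850000]
Iteration 3:
  c_3 = (1.520000 + 1.850000)/2 = 1.685000
  f(c_3) = f(1.685000) = -0.160775
  f(a) × f(c) ≥ 0, new interval: [1.685000, 1.850000]
Iteration 4:
  c_4 = (1.685000 + 1.850000)/2 = 1.767500
  f(c_4) = f(1.767500) = 0.124056
  f(a) × f(c) < 0, new interval: [1.685000, 1.767500]
Iteration 5:
  c_5 = (1.685000 + 1.767500)/2 = 1.726250
  f(c_5) = f(1.726250) = -0.020061
  f(a) × f(c) ≥ 0, new interval: [1.726250, 1.767500]
Iteration 6:
  c_6 = (1.726250 + 1.767500)/2 = 1.746875
  f(c_6) = f(1.746875) = 0.051572
  f(a) × f(c) < 0, new interval: [1.726250, 1.746875]
Iteration 7:
  c_7 = (1.726250 + 1.746875)/2 = 1.736563
  f(c_7) = f(1.736563) = 0.015649
  f(a) × f(c) < 0, new interval: [1.726250, 1.736563]

After 7 iteration(s), the approximation is c_7 = 1.736563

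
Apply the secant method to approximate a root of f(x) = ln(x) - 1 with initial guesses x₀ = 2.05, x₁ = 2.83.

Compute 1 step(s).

f(x) = ln(x) - 1
x₀ = 2.05, x₁ = 2.83

Secant formula: x_{n+1} = x_n - f(x_n)(x_n - x_{n-1})/(f(x_n) - f(x_{n-1}))

Iteration 1:
  f(2.050000) = -0.282160
  f(2.830000) = 0.040277
  x_2 = 2.830000 - 0.040277×(2.830000 - 2.050000)/(0.040277 - (-0.282160))
       = 2.732567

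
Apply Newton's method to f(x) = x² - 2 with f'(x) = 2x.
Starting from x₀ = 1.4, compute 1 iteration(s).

f(x) = x² - 2
f'(x) = 2x
x₀ = 1.4

Newton-Raphson formula: x_{n+1} = x_n - f(x_n)/f'(x_n)

Iteration 1:
  f(1.400000) = -0.040000
  f'(1.400000) = 2.800000
  x_1 = 1.400000 - (-0.040000)/2.800000 = 1.414286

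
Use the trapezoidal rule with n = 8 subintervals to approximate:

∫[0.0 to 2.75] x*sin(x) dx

f(x) = x*sin(x)
a = 0.0, b = 2.75, n = 8
h = (b - a)/n = 0.343750

Trapezoidal rule: (h/2)[f(x₀) + 2f(x₁) + 2f(x₂) + ... + f(xₙ)]

x_0 = 0.0000, f(x_0) = 0.000000, coefficient = 1
x_1 = 0.3438, f(x_1) = 0.115851, coefficient = 2
x_2 = 0.6875, f(x_2) = 0.436292, coefficient = 2
x_3 = 1.0312, f(x_3) = 0.884753, coefficient = 2
x_4 = 1.3750, f(x_4) = 1.348728, coefficient = 2
x_5 = 1.7188, f(x_5) = 1.699972, coefficient = 2
x_6 = 2.0625, f(x_6) = 1.818155, coefficient = 2
x_7 = 2.4062, f(x_7) = 1.614212, coefficient = 2
x_8 = 2.7500, f(x_8) = 1.049568, coefficient = 1

I ≈ (0.343750/2) × 16.885494 = 2.902194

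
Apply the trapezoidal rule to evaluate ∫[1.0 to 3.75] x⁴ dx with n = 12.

f(x) = x⁴
a = 1.0, b = 3.75, n = 12
h = (b - a)/n = 0.229167

Trapezoidal rule: (h/2)[f(x₀) + 2f(x₁) + 2f(x₂) + ... + f(xₙ)]

x_0 = 1.0000, f(x_0) = 1.000000, coefficient = 1
x_1 = 1.2292, f(x_1) = 2.282670, coefficient = 2
x_2 = 1.4583, f(x_2) = 4.523006, coefficient = 2
x_3 = 1.6875, f(x_3) = 8.109146, coefficient = 2
x_4 = 1.9167, f(x_4) = 13.495419, coefficient = 2
x_5 = 2.1458, f(x_5) = 21.202348, coefficient = 2
x_6 = 2.3750, f(x_6) = 31.816650, coefficient = 2
x_7 = 2.6042, f(x_7) = 45.991238, coefficient = 2
x_8 = 2.8333, f(x_8) = 64.445216, coefficient = 2
x_9 = 3.0625, f(x_9) = 87.963882, coefficient = 2
x_10 = 3.2917, f(x_10) = 117.398730, coefficient = 2
x_11 = 3.5208, f(x_11) = 153.667444, coefficient = 2
x_12 = 3.7500, f(x_12) = 197.753906, coefficient = 1

I ≈ (0.229167/2) × 1300.545406 = 149.020828
Exact value: 148.115430
Error: 0.905398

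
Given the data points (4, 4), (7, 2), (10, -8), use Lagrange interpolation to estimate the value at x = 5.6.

Lagrange interpolation formula:
P(x) = Σ yᵢ × Lᵢ(x)
where Lᵢ(x) = Π_{j≠i} (x - xⱼ)/(xᵢ - xⱼ)

L_0(5.6) = (5.6 - 7)/(4 - 7) × (5.6 - 10)/(4 - 10) = 0.342222
L_1(5.6) = (5.6 - 4)/(7 - 4) × (5.6 - 10)/(7 - 10) = 0.782222
L_2(5.6) = (5.6 - 4)/(10 - 4) × (5.6 - 7)/(10 - 7) = -0.124444

P(5.6) = 4×L_0(5.6) + 2×L_1(5.6) + (-8)×L_2(5.6)
P(5.6) = 3.928889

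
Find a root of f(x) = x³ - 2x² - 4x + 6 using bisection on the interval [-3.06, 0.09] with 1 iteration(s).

f(x) = x³ - 2x² - 4x + 6
Initial interval: [-3.06, 0.09]

Iteration 1:
  c_1 = (-3.060000 + 0.090000)/2 = -1.485000
  f(c_1) = f(-1.485000) = 4.254791
  f(a) × f(c) < 0, new interval: [-3.060000, -1.485000]

After 1 iteration(s), the approximation is c_1 = -1.485000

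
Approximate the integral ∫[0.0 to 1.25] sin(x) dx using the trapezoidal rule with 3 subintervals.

f(x) = sin(x)
a = 0.0, b = 1.25, n = 3
h = (b - a)/n = 0.416667

Trapezoidal rule: (h/2)[f(x₀) + 2f(x₁) + 2f(x₂) + ... + f(xₙ)]

x_0 = 0.0000, f(x_0) = 0.000000, coefficient = 1
x_1 = 0.4167, f(x_1) = 0.404715, coefficient = 2
x_2 = 0.8333, f(x_2) = 0.740177, coefficient = 2
x_3 = 1.2500, f(x_3) = 0.948985, coefficient = 1

I ≈ (0.416667/2) × 3.238767 = 0.674743
Exact value: 0.684678
Error: 0.009934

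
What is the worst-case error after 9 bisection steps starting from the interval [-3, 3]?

Bisection error bound: |error| ≤ (b-a)/2^n
|error| ≤ (3 - (-3))/2^9 = 6/2^9
|error| ≤ 0.0117187500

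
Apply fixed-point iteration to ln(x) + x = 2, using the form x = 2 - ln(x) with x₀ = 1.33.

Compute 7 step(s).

Equation: ln(x) + x = 2
Fixed-point form: x = 2 - ln(x)
x₀ = 1.33

x_1 = g(1.330000) = 1.714821
x_2 = g(1.714821) = 1.460691
x_3 = g(1.460691) = 1.621090
x_4 = g(1.621090) = 1.516901
x_5 = g(1.516901) = 1.583330
x_6 = g(1.583330) = 1.540469
x_7 = g(1.540469) = 1.567913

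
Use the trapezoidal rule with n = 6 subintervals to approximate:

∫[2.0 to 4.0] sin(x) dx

f(x) = sin(x)
a = 2.0, b = 4.0, n = 6
h = (b - a)/n = 0.333333

Trapezoidal rule: (h/2)[f(x₀) + 2f(x₁) + 2f(x₂) + ... + f(xₙ)]

x_0 = 2.0000, f(x_0) = 0.909297, coefficient = 1
x_1 = 2.3333, f(x_1) = 0.723086, coefficient = 2
x_2 = 2.6667, f(x_2) = 0.457273, coefficient = 2
x_3 = 3.0000, f(x_3) = 0.141120, coefficient = 2
x_4 = 3.3333, f(x_4) = -0.190568, coefficient = 2
x_5 = 3.6667, f(x_5) = -0.501277, coefficient = 2
x_6 = 4.0000, f(x_6) = -0.756802, coefficient = 1

I ≈ (0.333333/2) × 1.411762 = 0.235294
Exact value: 0.237497
Error: 0.002203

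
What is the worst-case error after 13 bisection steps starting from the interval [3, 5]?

Bisection error bound: |error| ≤ (b-a)/2^n
|error| ≤ (5 - 3)/2^13 = 2/2^13
|error| ≤ 0.0002441406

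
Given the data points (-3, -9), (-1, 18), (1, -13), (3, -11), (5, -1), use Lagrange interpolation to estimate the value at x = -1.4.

Lagrange interpolation formula:
P(x) = Σ yᵢ × Lᵢ(x)
where Lᵢ(x) = Π_{j≠i} (x - xⱼ)/(xᵢ - xⱼ)

L_0(-1.4) = (-1.4 - (-1))/(-3 - (-1)) × (-1.4 - 1)/(-3 - 1) × (-1.4 - 3)/(-3 - 3) × (-1.4 - 5)/(-3 - 5) = 0.070400
L_1(-1.4) = (-1.4 - (-3))/(-1 - (-3)) × (-1.4 - 1)/(-1 - 1) × (-1.4 - 3)/(-1 - 3) × (-1.4 - 5)/(-1 - 5) = 1.126400
L_2(-1.4) = (-1.4 - (-3))/(1 - (-3)) × (-1.4 - (-1))/(1 - (-1)) × (-1.4 - 3)/(1 - 3) × (-1.4 - 5)/(1 - 5) = -0.281600
L_3(-1.4) = (-1.4 - (-3))/(3 - (-3)) × (-1.4 - (-1))/(3 - (-1)) × (-1.4 - 1)/(3 - 1) × (-1.4 - 5)/(3 - 5) = 0.102400
L_4(-1.4) = (-1.4 - (-3))/(5 - (-3)) × (-1.4 - (-1))/(5 - (-1)) × (-1.4 - 1)/(5 - 1) × (-1.4 - 3)/(5 - 3) = -0.017600

P(-1.4) = (-9)×L_0(-1.4) + 18×L_1(-1.4) + (-13)×L_2(-1.4) + (-11)×L_3(-1.4) + (-1)×L_4(-1.4)
P(-1.4) = 22.193600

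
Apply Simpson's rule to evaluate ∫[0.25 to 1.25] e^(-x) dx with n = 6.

f(x) = e^(-x)
a = 0.25, b = 1.25, n = 6
h = (b - a)/n = 0.166667

Simpson's rule: (h/3)[f(x₀) + 4f(x₁) + 2f(x₂) + ... + f(xₙ)]

x_0 = 0.2500, f(x_0) = 0.778801, coefficient = 1
x_1 = 0.4167, f(x_1) = 0.659241, coefficient = 4
x_2 = 0.5833, f(x_2) = 0.558035, coefficient = 2
x_3 = 0.7500, f(x_3) = 0.472367, coefficient = 4
x_4 = 0.9167, f(x_4) = 0.399850, coefficient = 2
x_5 = 1.0833, f(x_5) = 0.338465, coefficient = 4
x_6 = 1.2500, f(x_6) = 0.286505, coefficient = 1

I ≈ (0.166667/3) × 8.861366 = 0.492298
Exact value: 0.492296
Error: 0.000002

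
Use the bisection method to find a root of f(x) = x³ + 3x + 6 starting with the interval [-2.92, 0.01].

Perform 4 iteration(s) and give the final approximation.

f(x) = x³ + 3x + 6
Initial interval: [-2.92, 0.01]

Iteration 1:
  c_1 = (-2.920000 + 0.010000)/2 = -1.455000
  f(c_1) = f(-1.455000) = -1.445271
  f(a) × f(c) ≥ 0, new interval: [-1.455000, 0.010000]
Iteration 2:
  c_2 = (-1.455000 + 0.010000)/2 = -0.722500
  f(c_2) = f(-0.722500) = 3.455350
  f(a) × f(c) < 0, new interval: [-1.455000, -0.722500]
Iteration 3:
  c_3 = (-1.455000 + (-0.722500))/2 = -1.088750
  f(c_3) = f(-1.088750) = 1.443171
  f(a) × f(c) < 0, new interval: [-1.455000, -1.088750]
Iteration 4:
  c_4 = (-1.455000 + (-1.088750))/2 = -1.271875
  f(c_4) = f(-1.271875) = 0.126906
  f(a) × f(c) < 0, new interval: [-1.455000, -1.271875]

After 4 iteration(s), the approximation is c_4 = -1.271875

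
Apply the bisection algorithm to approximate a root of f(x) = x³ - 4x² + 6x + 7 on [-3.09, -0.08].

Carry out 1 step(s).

f(x) = x³ - 4x² + 6x + 7
Initial interval: [-3.09, -0.08]

Iteration 1:
  c_1 = (-3.090000 + (-0.080000))/2 = -1.585000
  f(c_1) = f(-1.585000) = -16.540777
  f(a) × f(c) ≥ 0, new interval: [-1.585000, -0.080000]

After 1 iteration(s), the approximation is c_1 = -1.585000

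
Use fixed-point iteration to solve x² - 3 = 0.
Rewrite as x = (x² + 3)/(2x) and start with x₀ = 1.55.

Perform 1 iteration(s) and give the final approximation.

Equation: x² - 3 = 0
Fixed-point form: x = (x² + 3)/(2x)
x₀ = 1.55

x_1 = g(1.550000) = 1.742742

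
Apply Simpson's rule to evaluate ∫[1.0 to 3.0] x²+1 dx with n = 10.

f(x) = x²+1
a = 1.0, b = 3.0, n = 10
h = (b - a)/n = 0.200000

Simpson's rule: (h/3)[f(x₀) + 4f(x₁) + 2f(x₂) + ... + f(xₙ)]

x_0 = 1.0000, f(x_0) = 2.000000, coefficient = 1
x_1 = 1.2000, f(x_1) = 2.440000, coefficient = 4
x_2 = 1.4000, f(x_2) = 2.960000, coefficient = 2
x_3 = 1.6000, f(x_3) = 3.560000, coefficient = 4
x_4 = 1.8000, f(x_4) = 4.240000, coefficient = 2
x_5 = 2.0000, f(x_5) = 5.000000, coefficient = 4
x_6 = 2.2000, f(x_6) = 5.840000, coefficient = 2
x_7 = 2.4000, f(x_7) = 6.760000, coefficient = 4
x_8 = 2.6000, f(x_8) = 7.760000, coefficient = 2
x_9 = 2.8000, f(x_9) = 8.840000, coefficient = 4
x_10 = 3.0000, f(x_10) = 10.000000, coefficient = 1

I ≈ (0.200000/3) × 160.000000 = 10.666667
Exact value: 10.666667
Error: 0.000000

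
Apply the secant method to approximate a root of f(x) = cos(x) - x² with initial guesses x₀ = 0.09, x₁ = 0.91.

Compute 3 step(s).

f(x) = cos(x) - x²
x₀ = 0.09, x₁ = 0.91

Secant formula: x_{n+1} = x_n - f(x_n)(x_n - x_{n-1})/(f(x_n) - f(x_{n-1}))

Iteration 1:
  f(0.090000) = 0.987853
  f(0.910000) = -0.214354
  x_2 = 0.910000 - (-0.214354)×(0.910000 - 0.090000)/(-0.214354 - 0.987853)
       = 0.763793
Iteration 2:
  f(0.910000) = -0.214354
  f(0.763793) = 0.138837
  x_3 = 0.763793 - 0.138837×(0.763793 - 0.910000)/(0.138837 - (-0.214354))
       = 0.821266
Iteration 3:
  f(0.763793) = 0.138837
  f(0.821266) = 0.006817
  x_4 = 0.821266 - 0.006817×(0.821266 - 0.763793)/(0.006817 - 0.138837)
       = 0.824234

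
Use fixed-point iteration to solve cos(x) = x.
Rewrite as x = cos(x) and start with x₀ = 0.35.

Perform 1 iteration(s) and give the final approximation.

Equation: cos(x) = x
Fixed-point form: x = cos(x)
x₀ = 0.35

x_1 = g(0.350000) = 0.939373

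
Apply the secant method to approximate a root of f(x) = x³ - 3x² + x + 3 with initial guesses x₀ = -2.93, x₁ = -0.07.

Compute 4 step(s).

f(x) = x³ - 3x² + x + 3
x₀ = -2.93, x₁ = -0.07

Secant formula: x_{n+1} = x_n - f(x_n)(x_n - x_{n-1})/(f(x_n) - f(x_{n-1}))

Iteration 1:
  f(-2.930000) = -50.838457
  f(-0.070000) = 2.914957
  x_2 = -0.070000 - 2.914957×(-0.070000 - (-2.930000))/(2.914957 - (-50.838457))
       = -0.225093
Iteration 2:
  f(-0.070000) = 2.914957
  f(-0.225093) = 2.611502
  x_3 = -0.225093 - 2.611502×(-0.225093 - (-0.070000))/(2.611502 - 2.914957)
       = -1.559806
Iteration 3:
  f(-0.225093) = 2.611502
  f(-1.559806) = -9.653783
  x_4 = -1.559806 - (-9.653783)×(-1.559806 - (-0.225093))/(-9.653783 - 2.611502)
       = -0.509278
Iteration 4:
  f(-1.559806) = -9.653783
  f(-0.509278) = 1.580544
  x_5 = -0.509278 - 1.580544×(-0.509278 - (-1.559806))/(1.580544 - (-9.653783))
       = -0.657075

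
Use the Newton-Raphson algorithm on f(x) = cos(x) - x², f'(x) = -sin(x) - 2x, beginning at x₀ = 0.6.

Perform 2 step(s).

f(x) = cos(x) - x²
f'(x) = -sin(x) - 2x
x₀ = 0.6

Newton-Raphson formula: x_{n+1} = x_n - f(x_n)/f'(x_n)

Iteration 1:
  f(0.600000) = 0.465336
  f'(0.600000) = -1.764642
  x_1 = 0.600000 - 0.465336/(-1.764642) = 0.863700
Iteration 2:
  f(0.863700) = -0.096348
  f'(0.863700) = -2.487650
  x_2 = 0.863700 - (-0.096348)/(-2.487650) = 0.824969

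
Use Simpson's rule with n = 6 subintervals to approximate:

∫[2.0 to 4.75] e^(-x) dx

f(x) = e^(-x)
a = 2.0, b = 4.75, n = 6
h = (b - a)/n = 0.458333

Simpson's rule: (h/3)[f(x₀) + 4f(x₁) + 2f(x₂) + ... + f(xₙ)]

x_0 = 2.0000, f(x_0) = 0.135335, coefficient = 1
x_1 = 2.4583, f(x_1) = 0.085577, coefficient = 4
x_2 = 2.9167, f(x_2) = 0.054114, coefficient = 2
x_3 = 3.3750, f(x_3) = 0.034218, coefficient = 4
x_4 = 3.8333, f(x_4) = 0.021637, coefficient = 2
x_5 = 4.2917, f(x_5) = 0.013682, coefficient = 4
x_6 = 4.7500, f(x_6) = 0.008652, coefficient = 1

I ≈ (0.458333/3) × 0.829400 = 0.126714
Exact value: 0.126684
Error: 0.000030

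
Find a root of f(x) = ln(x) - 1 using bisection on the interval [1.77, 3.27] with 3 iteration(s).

f(x) = ln(x) - 1
Initial interval: [1.77, 3.27]

Iteration 1:
  c_1 = (1.770000 + 3.270000)/2 = 2.520000
  f(c_1) = f(2.520000) = -0.075741
  f(a) × f(c) ≥ 0, new interval: [2.520000, 3.270000]
Iteration 2:
  c_2 = (2.520000 + 3.270000)/2 = 2.895000
  f(c_2) = f(2.895000) = 0.062985
  f(a) × f(c) < 0, new interval: [2.520000, 2.895000]
Iteration 3:
  c_3 = (2.520000 + 2.895000)/2 = 2.707500
  f(c_3) = f(2.707500) = -0.003974
  f(a) × f(c) ≥ 0, new interval: [2.707500, 2.895000]

After 3 iteration(s), the approximation is c_3 = 2.707500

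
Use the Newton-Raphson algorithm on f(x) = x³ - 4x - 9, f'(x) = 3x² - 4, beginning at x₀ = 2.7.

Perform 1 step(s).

f(x) = x³ - 4x - 9
f'(x) = 3x² - 4
x₀ = 2.7

Newton-Raphson formula: x_{n+1} = x_n - f(x_n)/f'(x_n)

Iteration 1:
  f(2.700000) = -0.117000
  f'(2.700000) = 17.870000
  x_1 = 2.700000 - (-0.117000)/17.870000 = 2.706547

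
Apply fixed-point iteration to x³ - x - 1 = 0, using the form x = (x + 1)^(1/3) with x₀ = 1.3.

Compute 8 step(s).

Equation: x³ - x - 1 = 0
Fixed-point form: x = (x + 1)^(1/3)
x₀ = 1.3

x_1 = g(1.300000) = 1.320006
x_2 = g(1.320006) = 1.323822
x_3 = g(1.323822) = 1.324548
x_4 = g(1.324548) = 1.324686
x_5 = g(1.324686) = 1.324712
x_6 = g(1.324712) = 1.324717
x_7 = g(1.324717) = 1.324718
x_8 = g(1.324718) = 1.324718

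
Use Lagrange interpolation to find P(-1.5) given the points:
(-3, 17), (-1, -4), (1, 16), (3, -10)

Lagrange interpolation formula:
P(x) = Σ yᵢ × Lᵢ(x)
where Lᵢ(x) = Π_{j≠i} (x - xⱼ)/(xᵢ - xⱼ)

L_0(-1.5) = (-1.5 - (-1))/(-3 - (-1)) × (-1.5 - 1)/(-3 - 1) × (-1.5 - 3)/(-3 - 3) = 0.117188
L_1(-1.5) = (-1.5 - (-3))/(-1 - (-3)) × (-1.5 - 1)/(-1 - 1) × (-1.5 - 3)/(-1 - 3) = 1.054688
L_2(-1.5) = (-1.5 - (-3))/(1 - (-3)) × (-1.5 - (-1))/(1 - (-1)) × (-1.5 - 3)/(1 - 3) = -0.210938
L_3(-1.5) = (-1.5 - (-3))/(3 - (-3)) × (-1.5 - (-1))/(3 - (-1)) × (-1.5 - 1)/(3 - 1) = 0.039062

P(-1.5) = 17×L_0(-1.5) + (-4)×L_1(-1.5) + 16×L_2(-1.5) + (-10)×L_3(-1.5)
P(-1.5) = -5.992188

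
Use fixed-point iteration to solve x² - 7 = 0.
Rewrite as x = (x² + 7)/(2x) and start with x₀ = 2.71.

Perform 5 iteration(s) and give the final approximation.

Equation: x² - 7 = 0
Fixed-point form: x = (x² + 7)/(2x)
x₀ = 2.71

x_1 = g(2.710000) = 2.646513
x_2 = g(2.646513) = 2.645751
x_3 = g(2.645751) = 2.645751
x_4 = g(2.645751) = 2.645751
x_5 = g(2.645751) = 2.645751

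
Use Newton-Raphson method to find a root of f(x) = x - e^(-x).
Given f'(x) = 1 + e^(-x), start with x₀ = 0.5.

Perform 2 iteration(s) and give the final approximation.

f(x) = x - e^(-x)
f'(x) = 1 + e^(-x)
x₀ = 0.5

Newton-Raphson formula: x_{n+1} = x_n - f(x_n)/f'(x_n)

Iteration 1:
  f(0.500000) = -0.106531
  f'(0.500000) = 1.606531
  x_1 = 0.500000 - (-0.106531)/1.606531 = 0.566311
Iteration 2:
  f(0.566311) = -0.001305
  f'(0.566311) = 1.567616
  x_2 = 0.566311 - (-0.001305)/1.567616 = 0.567143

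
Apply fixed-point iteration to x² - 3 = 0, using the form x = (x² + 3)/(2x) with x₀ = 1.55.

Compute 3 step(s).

Equation: x² - 3 = 0
Fixed-point form: x = (x² + 3)/(2x)
x₀ = 1.55

x_1 = g(1.550000) = 1.742742
x_2 = g(1.742742) = 1.732084
x_3 = g(1.732084) = 1.732051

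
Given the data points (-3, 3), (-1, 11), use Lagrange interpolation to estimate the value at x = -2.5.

Lagrange interpolation formula:
P(x) = Σ yᵢ × Lᵢ(x)
where Lᵢ(x) = Π_{j≠i} (x - xⱼ)/(xᵢ - xⱼ)

L_0(-2.5) = (-2.5 - (-1))/(-3 - (-1)) = 0.750000
L_1(-2.5) = (-2.5 - (-3))/(-1 - (-3)) = 0.250000

P(-2.5) = 3×L_0(-2.5) + 11×L_1(-2.5)
P(-2.5) = 5.000000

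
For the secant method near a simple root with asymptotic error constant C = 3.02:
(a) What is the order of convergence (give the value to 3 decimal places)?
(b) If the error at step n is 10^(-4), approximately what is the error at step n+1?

(a) Secant method has superlinear convergence with order φ = (1+√5)/2 ≈ 1.618.
    This means |e_{n+1}| ≈ C|e_n|^1.618.

(b) With |e_n| = 10^(-4) and C = 3.02:
    |e_{n+1}| ≈ 3.02 × (10^(-4))^1.618 = 3.02 × 10^(-6.47)

(a) ≈ 1.618 (golden ratio); (b) |e_{n+1}| ≈ 1.018e-06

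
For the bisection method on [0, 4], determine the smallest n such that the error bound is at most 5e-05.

We need (b-a)/2^n ≤ 5e-05
(4 - 0)/2^n ≤ 5e-05
4/2^n ≤ 5e-05
2^n ≥ 80000
n ≥ log₂(80000) = 16.29
n ≥ 17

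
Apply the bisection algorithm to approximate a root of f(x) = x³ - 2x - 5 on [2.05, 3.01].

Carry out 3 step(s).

f(x) = x³ - 2x - 5
Initial interval: [2.05, 3.01]

Iteration 1:
  c_1 = (2.050000 + 3.010000)/2 = 2.530000
  f(c_1) = f(2.530000) = 6.134277
  f(a) × f(c) < 0, new interval: [2.050000, 2.530000]
Iteration 2:
  c_2 = (2.050000 + 2.530000)/2 = 2.290000
  f(c_2) = f(2.290000) = 2.428989
  f(a) × f(c) < 0, new interval: [2.050000, 2.290000]
Iteration 3:
  c_3 = (2.050000 + 2.290000)/2 = 2.170000
  f(c_3) = f(2.170000) = 0.878313
  f(a) × f(c) < 0, new interval: [2.050000, 2.170000]

After 3 iteration(s), the approximation is c_3 = 2.170000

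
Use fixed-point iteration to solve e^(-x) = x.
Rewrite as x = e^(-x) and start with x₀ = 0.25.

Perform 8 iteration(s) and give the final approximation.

Equation: e^(-x) = x
Fixed-point form: x = e^(-x)
x₀ = 0.25

x_1 = g(0.250000) = 0.778801
x_2 = g(0.778801) = 0.458956
x_3 = g(0.458956) = 0.631943
x_4 = g(0.631943) = 0.531558
x_5 = g(0.531558) = 0.587689
x_6 = g(0.587689) = 0.555610
x_7 = g(0.555610) = 0.573722
x_8 = g(0.573722) = 0.563424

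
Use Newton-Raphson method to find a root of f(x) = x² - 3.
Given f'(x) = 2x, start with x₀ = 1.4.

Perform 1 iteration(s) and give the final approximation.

f(x) = x² - 3
f'(x) = 2x
x₀ = 1.4

Newton-Raphson formula: x_{n+1} = x_n - f(x_n)/f'(x_n)

Iteration 1:
  f(1.400000) = -1.040000
  f'(1.400000) = 2.800000
  x_1 = 1.400000 - (-1.040000)/2.800000 = 1.771429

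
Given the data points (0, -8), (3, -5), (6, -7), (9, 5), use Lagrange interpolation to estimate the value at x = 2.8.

Lagrange interpolation formula:
P(x) = Σ yᵢ × Lᵢ(x)
where Lᵢ(x) = Π_{j≠i} (x - xⱼ)/(xᵢ - xⱼ)

L_0(2.8) = (2.8 - 3)/(0 - 3) × (2.8 - 6)/(0 - 6) × (2.8 - 9)/(0 - 9) = 0.024494
L_1(2.8) = (2.8 - 0)/(3 - 0) × (2.8 - 6)/(3 - 6) × (2.8 - 9)/(3 - 9) = 1.028741
L_2(2.8) = (2.8 - 0)/(6 - 0) × (2.8 - 3)/(6 - 3) × (2.8 - 9)/(6 - 9) = -0.064296
L_3(2.8) = (2.8 - 0)/(9 - 0) × (2.8 - 3)/(9 - 3) × (2.8 - 6)/(9 - 6) = 0.011062

P(2.8) = (-8)×L_0(2.8) + (-5)×L_1(2.8) + (-7)×L_2(2.8) + 5×L_3(2.8)
P(2.8) = -4.834272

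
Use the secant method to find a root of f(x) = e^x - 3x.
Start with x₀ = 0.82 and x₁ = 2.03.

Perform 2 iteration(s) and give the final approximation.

f(x) = e^x - 3x
x₀ = 0.82, x₁ = 2.03

Secant formula: x_{n+1} = x_n - f(x_n)(x_n - x_{n-1})/(f(x_n) - f(x_{n-1}))

Iteration 1:
  f(0.820000) = -0.189500
  f(2.030000) = 1.524086
  x_2 = 2.030000 - 1.524086×(2.030000 - 0.820000)/(1.524086 - (-0.189500))
       = 0.953810
Iteration 2:
  f(2.030000) = 1.524086
  f(0.953810) = -0.265850
  x_3 = 0.953810 - (-0.265850)×(0.953810 - 2.030000)/(-0.265850 - 1.524086)
       = 1.113651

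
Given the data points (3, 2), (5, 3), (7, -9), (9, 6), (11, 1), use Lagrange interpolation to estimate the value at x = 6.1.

Lagrange interpolation formula:
P(x) = Σ yᵢ × Lᵢ(x)
where Lᵢ(x) = Π_{j≠i} (x - xⱼ)/(xᵢ - xⱼ)

L_0(6.1) = (6.1 - 5)/(3 - 5) × (6.1 - 7)/(3 - 7) × (6.1 - 9)/(3 - 9) × (6.1 - 11)/(3 - 11) = -0.036635
L_1(6.1) = (6.1 - 3)/(5 - 3) × (6.1 - 7)/(5 - 7) × (6.1 - 9)/(5 - 9) × (6.1 - 11)/(5 - 11) = 0.412978
L_2(6.1) = (6.1 - 3)/(7 - 3) × (6.1 - 5)/(7 - 5) × (6.1 - 9)/(7 - 9) × (6.1 - 11)/(7 - 11) = 0.757127
L_3(6.1) = (6.1 - 3)/(9 - 3) × (6.1 - 5)/(9 - 5) × (6.1 - 7)/(9 - 7) × (6.1 - 11)/(9 - 11) = -0.156647
L_4(6.1) = (6.1 - 3)/(11 - 3) × (6.1 - 5)/(11 - 5) × (6.1 - 7)/(11 - 7) × (6.1 - 9)/(11 - 9) = 0.023177

P(6.1) = 2×L_0(6.1) + 3×L_1(6.1) + (-9)×L_2(6.1) + 6×L_3(6.1) + 1×L_4(6.1)
P(6.1) = -6.565179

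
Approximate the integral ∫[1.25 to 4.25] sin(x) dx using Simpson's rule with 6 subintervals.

f(x) = sin(x)
a = 1.25, b = 4.25, n = 6
h = (b - a)/n = 0.500000

Simpson's rule: (h/3)[f(x₀) + 4f(x₁) + 2f(x₂) + ... + f(xₙ)]

x_0 = 1.2500, f(x_0) = 0.948985, coefficient = 1
x_1 = 1.7500, f(x_1) = 0.983986, coefficient = 4
x_2 = 2.2500, f(x_2) = 0.778073, coefficient = 2
x_3 = 2.7500, f(x_3) = 0.381661, coefficient = 4
x_4 = 3.2500, f(x_4) = -0.108195, coefficient = 2
x_5 = 3.7500, f(x_5) = -0.571561, coefficient = 4
x_6 = 4.2500, f(x_6) = -0.894989, coefficient = 1

I ≈ (0.500000/3) × 4.570094 = 0.761682
Exact value: 0.761410
Error: 0.000272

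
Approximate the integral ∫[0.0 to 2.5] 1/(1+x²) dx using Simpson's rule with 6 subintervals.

f(x) = 1/(1+x²)
a = 0.0, b = 2.5, n = 6
h = (b - a)/n = 0.416667

Simpson's rule: (h/3)[f(x₀) + 4f(x₁) + 2f(x₂) + ... + f(xₙ)]

x_0 = 0.0000, f(x_0) = 1.000000, coefficient = 1
x_1 = 0.4167, f(x_1) = 0.852071, coefficient = 4
x_2 = 0.8333, f(x_2) = 0.590164, coefficient = 2
x_3 = 1.2500, f(x_3) = 0.390244, coefficient = 4
x_4 = 1.6667, f(x_4) = 0.264706, coefficient = 2
x_5 = 2.0833, f(x_5) = 0.187256, coefficient = 4
x_6 = 2.5000, f(x_6) = 0.137931, coefficient = 1

I ≈ (0.416667/3) × 8.565955 = 1.189716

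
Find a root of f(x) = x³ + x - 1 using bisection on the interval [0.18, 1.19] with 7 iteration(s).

f(x) = x³ + x - 1
Initial interval: [0.18, 1.19]

Iteration 1:
  c_1 = (0.180000 + 1.190000)/2 = 0.685000
  f(c_1) = f(0.685000) = 0.006419
  f(a) × f(c) < 0, new interval: [0.180000, 0.685000]
Iteration 2:
  c_2 = (0.180000 + 0.685000)/2 = 0.432500
  f(c_2) = f(0.432500) = -0.486598
  f(a) × f(c) ≥ 0, new interval: [0.432500, 0.685000]
Iteration 3:
  c_3 = (0.432500 + 0.685000)/2 = 0.558750
  f(c_3) = f(0.558750) = -0.266807
  f(a) × f(c) ≥ 0, new interval: [0.558750, 0.685000]
Iteration 4:
  c_4 = (0.558750 + 0.685000)/2 = 0.621875
  f(c_4) = f(0.621875) = -0.137628
  f(a) × f(c) ≥ 0, new interval: [0.621875, 0.685000]
Iteration 5:
  c_5 = (0.621875 + 0.685000)/2 = 0.653437
  f(c_5) = f(0.653437) = -0.067557
  f(a) × f(c) ≥ 0, new interval: [0.653437, 0.685000]
Iteration 6:
  c_6 = (0.653437 + 0.685000)/2 = 0.669219
  f(c_6) = f(0.669219) = -0.031069
  f(a) × f(c) ≥ 0, new interval: [0.669219, 0.685000]
Iteration 7:
  c_7 = (0.669219 + 0.685000)/2 = 0.677109
  f(c_7) = f(0.677109) = -0.012451
  f(a) × f(c) ≥ 0, new interval: [0.677109, 0.685000]

After 7 iteration(s), the approximation is c_7 = 0.677109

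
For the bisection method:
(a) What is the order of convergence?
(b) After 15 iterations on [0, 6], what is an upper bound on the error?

(a) Bisection has linear (order 1) convergence; the error is halved each step.

(b) Error bound = (b-a)/2^n = (6 - 0)/2^{15}
    = 6/2^{15}

(a) 1 (linear); (b) error ≤ 1.83e-04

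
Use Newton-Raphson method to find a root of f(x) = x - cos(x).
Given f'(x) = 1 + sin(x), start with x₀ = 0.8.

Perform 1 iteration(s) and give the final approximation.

f(x) = x - cos(x)
f'(x) = 1 + sin(x)
x₀ = 0.8

Newton-Raphson formula: x_{n+1} = x_n - f(x_n)/f'(x_n)

Iteration 1:
  f(0.800000) = 0.103293
  f'(0.800000) = 1.717356
  x_1 = 0.800000 - 0.103293/1.717356 = 0.739853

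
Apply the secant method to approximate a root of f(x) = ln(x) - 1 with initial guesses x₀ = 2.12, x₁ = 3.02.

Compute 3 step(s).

f(x) = ln(x) - 1
x₀ = 2.12, x₁ = 3.02

Secant formula: x_{n+1} = x_n - f(x_n)(x_n - x_{n-1})/(f(x_n) - f(x_{n-1}))

Iteration 1:
  f(2.120000) = -0.248584
  f(3.020000) = 0.105257
  x_2 = 3.020000 - 0.105257×(3.020000 - 2.120000)/(0.105257 - (-0.248584))
       = 2.752277
Iteration 2:
  f(3.020000) = 0.105257
  f(2.752277) = 0.012429
  x_3 = 2.752277 - 0.012429×(2.752277 - 3.020000)/(0.012429 - 0.105257)
       = 2.716432
Iteration 3:
  f(2.752277) = 0.012429
  f(2.716432) = -0.000681
  x_4 = 2.716432 - (-0.000681)×(2.716432 - 2.752277)/(-0.000681 - 0.012429)
       = 2.718293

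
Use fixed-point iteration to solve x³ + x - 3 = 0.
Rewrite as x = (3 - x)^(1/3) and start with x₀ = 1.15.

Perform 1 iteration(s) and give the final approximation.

Equation: x³ + x - 3 = 0
Fixed-point form: x = (3 - x)^(1/3)
x₀ = 1.15

x_1 = g(1.150000) = 1.227601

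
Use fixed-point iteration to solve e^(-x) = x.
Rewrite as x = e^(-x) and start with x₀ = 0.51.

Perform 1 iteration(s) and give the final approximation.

Equation: e^(-x) = x
Fixed-point form: x = e^(-x)
x₀ = 0.51

x_1 = g(0.510000) = 0.600496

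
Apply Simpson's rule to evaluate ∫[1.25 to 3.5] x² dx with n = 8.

f(x) = x²
a = 1.25, b = 3.5, n = 8
h = (b - a)/n = 0.281250

Simpson's rule: (h/3)[f(x₀) + 4f(x₁) + 2f(x₂) + ... + f(xₙ)]

x_0 = 1.2500, f(x_0) = 1.562500, coefficient = 1
x_1 = 1.5312, f(x_1) = 2.344727, coefficient = 4
x_2 = 1.8125, f(x_2) = 3.285156, coefficient = 2
x_3 = 2.0938, f(x_3) = 4.383789, coefficient = 4
x_4 = 2.3750, f(x_4) = 5.640625, coefficient = 2
x_5 = 2.6562, f(x_5) = 7.055664, coefficient = 4
x_6 = 2.9375, f(x_6) = 8.628906, coefficient = 2
x_7 = 3.2188, f(x_7) = 10.360352, coefficient = 4
x_8 = 3.5000, f(x_8) = 12.250000, coefficient = 1

I ≈ (0.281250/3) × 145.500000 = 13.640625
Exact value: 13.640625
Error: 0.000000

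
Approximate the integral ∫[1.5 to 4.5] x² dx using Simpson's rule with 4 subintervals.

f(x) = x²
a = 1.5, b = 4.5, n = 4
h = (b - a)/n = 0.750000

Simpson's rule: (h/3)[f(x₀) + 4f(x₁) + 2f(x₂) + ... + f(xₙ)]

x_0 = 1.5000, f(x_0) = 2.250000, coefficient = 1
x_1 = 2.2500, f(x_1) = 5.062500, coefficient = 4
x_2 = 3.0000, f(x_2) = 9.000000, coefficient = 2
x_3 = 3.7500, f(x_3) = 14.062500, coefficient = 4
x_4 = 4.5000, f(x_4) = 20.250000, coefficient = 1

I ≈ (0.750000/3) × 117.000000 = 29.250000
Exact value: 29.250000
Error: 0.000000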